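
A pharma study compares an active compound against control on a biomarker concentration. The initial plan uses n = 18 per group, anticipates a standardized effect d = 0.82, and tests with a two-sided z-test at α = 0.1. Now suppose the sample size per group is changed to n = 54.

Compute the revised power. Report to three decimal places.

With n = 54 per group: δ = d·√(n/2) = 0.82 × √(54/2) = 4.2608. Critical value z_{0.05} = 1.645.
Revised power = Φ(δ − 1.645) + Φ(−δ − 1.645) = Φ(2.616) + Φ(-5.906) = 0.9956 + 0.0000 = 0.9956.

Power ≈ 0.996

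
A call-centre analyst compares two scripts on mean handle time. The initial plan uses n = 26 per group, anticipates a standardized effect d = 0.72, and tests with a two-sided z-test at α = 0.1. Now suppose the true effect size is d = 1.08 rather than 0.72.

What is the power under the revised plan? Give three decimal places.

With d = 1.08: δ = d·√(n/2) = 1.08 × √(26/2) = 3.8940. Critical value z_{0.05} = 1.645.
Revised power = Φ(δ − 1.645) + Φ(−δ − 1.645) = Φ(2.249) + Φ(-5.539) = 0.9877 + 0.0000 = 0.9877.

Power ≈ 0.988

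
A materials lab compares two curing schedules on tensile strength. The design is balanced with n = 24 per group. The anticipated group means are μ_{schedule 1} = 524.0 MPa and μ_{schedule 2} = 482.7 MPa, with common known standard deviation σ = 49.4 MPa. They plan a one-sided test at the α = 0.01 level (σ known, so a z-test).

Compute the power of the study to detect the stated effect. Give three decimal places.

Power ≈ 0.716

Standardized effect: d = |μ_{schedule 1} − μ_{schedule 2}| / σ = |524.0 − 482.7| / 49.4 = 0.8360
Noncentrality parameter: λ = d·√(n/2) = 0.8360 × √(24/2) = 2.8961
One-sided α = 0.01 → critical value z_{0.01} = 2.326.
Power = P(Z > 2.326 − λ) = Φ(0.570) = 0.7156.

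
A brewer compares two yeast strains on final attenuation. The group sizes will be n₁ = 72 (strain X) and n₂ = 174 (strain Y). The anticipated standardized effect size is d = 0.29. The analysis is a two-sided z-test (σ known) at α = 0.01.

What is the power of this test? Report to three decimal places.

Power ≈ 0.306

Noncentrality parameter: δ = d / √(1/n₁ + 1/n₂) = 0.29 / √(1/72 + 1/174) = 2.0695
Two-sided α = 0.01 → critical value z_{0.005} = 2.576.
Power = Φ(δ − 2.576) + Φ(−δ − 2.576) = Φ(-0.506) + Φ(-4.645) = 0.3063 + 0.0000 = 0.3063.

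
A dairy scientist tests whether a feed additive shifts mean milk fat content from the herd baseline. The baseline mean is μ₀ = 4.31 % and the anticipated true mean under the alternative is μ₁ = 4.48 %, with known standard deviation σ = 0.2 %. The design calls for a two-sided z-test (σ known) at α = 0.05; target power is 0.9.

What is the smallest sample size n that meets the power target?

n = 15

Standardized effect: d = |μ₁ − μ₀| / σ = |4.48 − 4.31| / 0.2 = 0.8500
Set Φ(δ − 1.960) = 0.9; then δ − 1.960 = Φ⁻¹(0.9) = 1.282, giving δ = 3.242.
(For δ > 0 the lower-tail rejection region contributes negligibly to power, so the one-term inversion is standard.)
δ = d·√n ⇒ n = (δ/d)² = (3.242 / 0.8500)² = 14.54.
Round up to the next whole unit.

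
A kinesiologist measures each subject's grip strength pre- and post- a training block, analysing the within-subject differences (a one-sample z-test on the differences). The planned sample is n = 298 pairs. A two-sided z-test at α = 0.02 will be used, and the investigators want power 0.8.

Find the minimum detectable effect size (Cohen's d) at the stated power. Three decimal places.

Need Φ(δ − 2.326) = 0.8, so δ = 2.326 + 0.842 = 3.168.
(The second rejection-region term Φ(−δ − z_{α/2}) is negligible and dropped.)
δ = d·√n ⇒ d = δ/√n = 3.168/√298 = 0.1835.

d ≈ 0.184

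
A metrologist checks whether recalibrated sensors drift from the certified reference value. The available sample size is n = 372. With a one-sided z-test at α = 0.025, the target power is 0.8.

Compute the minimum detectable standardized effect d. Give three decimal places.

d ≈ 0.145

Required noncentrality: δ = z_{0.025} + z_{0.20} = 1.960 + 0.842 = 2.802.
δ = d·√n ⇒ d = δ/√n = 2.802/√372 = 0.1453.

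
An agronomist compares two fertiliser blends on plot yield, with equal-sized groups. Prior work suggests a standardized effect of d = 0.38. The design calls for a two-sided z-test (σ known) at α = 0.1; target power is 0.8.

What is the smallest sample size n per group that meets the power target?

For power 0.8 need Φ(δ − z_{0.05}) = 0.8, so δ = z_{0.05} + z_{0.20} = 1.645 + 0.842 = 2.486.
(For δ > 0 the lower-tail rejection region contributes negligibly to power, so the one-term inversion is standard.)
δ = d·√(n/2) ⇒ n = 2(δ/d)² = 2 × (2.486 / 0.38)² = 85.63.
Rounding up, n = 86 per group.

n = 86 per group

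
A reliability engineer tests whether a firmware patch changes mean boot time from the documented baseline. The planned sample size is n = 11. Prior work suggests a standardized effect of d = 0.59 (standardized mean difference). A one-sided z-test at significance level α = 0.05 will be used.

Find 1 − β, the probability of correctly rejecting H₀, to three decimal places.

Power ≈ 0.622

Noncentrality parameter: δ = d·√n = 0.59 × √11 = 1.9568
One-sided α = 0.05 → critical value z_{0.05} = 1.645.
Power = Φ(δ − 1.645) = Φ(0.312) = 0.6225.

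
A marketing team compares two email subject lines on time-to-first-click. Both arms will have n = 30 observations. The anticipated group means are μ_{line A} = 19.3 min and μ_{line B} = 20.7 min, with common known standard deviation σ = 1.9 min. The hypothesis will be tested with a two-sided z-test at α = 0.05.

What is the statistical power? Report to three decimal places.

Standardized effect: d = |μ_{line A} − μ_{line B}| / σ = |19.3 − 20.7| / 1.9 = 0.7368
Noncentrality parameter: δ = d·√(n/2) = 0.7368 × √(30/2) = 2.8538
Two-sided α = 0.05 → critical value z_{0.025} = 1.960.
Power = Φ(δ − 1.960) + Φ(−δ − 1.960) = Φ(0.894) + Φ(-4.814) = 0.8143 + 0.0000 = 0.8143.

Power ≈ 0.814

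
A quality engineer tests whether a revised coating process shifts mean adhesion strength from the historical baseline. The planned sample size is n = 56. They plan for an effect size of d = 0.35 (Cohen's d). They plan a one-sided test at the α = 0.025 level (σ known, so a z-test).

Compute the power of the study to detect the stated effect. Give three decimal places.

Noncentrality parameter: δ = d·√n = 0.35 × √56 = 2.6192
One-sided α = 0.025 → critical value z_{0.025} = 1.960.
Power = Φ(δ − 1.960) = Φ(0.659) = 0.7451.

Power ≈ 0.745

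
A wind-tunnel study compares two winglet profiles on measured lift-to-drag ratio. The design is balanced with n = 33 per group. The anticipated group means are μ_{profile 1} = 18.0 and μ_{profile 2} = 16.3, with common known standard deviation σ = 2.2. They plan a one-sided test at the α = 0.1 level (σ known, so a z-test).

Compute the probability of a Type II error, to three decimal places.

β ≈ 0.032

Standardized effect: d = |μ_{profile 1} − μ_{profile 2}| / σ = |18.0 − 16.3| / 2.2 = 0.7727
Noncentrality parameter: δ = d·√(n/2) = 0.7727 × √(33/2) = 3.1388
One-sided α = 0.1 → critical value z_{0.1} = 1.282.
Power = Φ(δ − 1.282) = Φ(1.857) = 0.9684.
Type II error: β = 1 − power = 1 − 0.9684 = 0.0316.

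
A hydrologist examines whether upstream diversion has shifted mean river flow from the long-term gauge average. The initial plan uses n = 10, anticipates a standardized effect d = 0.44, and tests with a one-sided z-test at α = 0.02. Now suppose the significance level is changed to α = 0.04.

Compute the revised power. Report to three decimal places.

Power ≈ 0.360

δ = d·√n = 0.44 × √10 = 1.3914 (unchanged). New critical value: z_{0.04} = 1.751.
Revised power = P(Z > 1.751 − δ) = Φ(-0.359) = 0.3597.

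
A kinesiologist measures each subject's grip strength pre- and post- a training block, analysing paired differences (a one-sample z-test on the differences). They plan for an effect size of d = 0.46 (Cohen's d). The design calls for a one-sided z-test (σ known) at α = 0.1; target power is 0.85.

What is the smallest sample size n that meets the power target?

n = 26

Set Φ(δ − 1.282) = 0.85; then δ − 1.282 = Φ⁻¹(0.85) = 1.036, giving δ = 2.318.
δ = d·√n ⇒ n = (δ/d)² = (2.318 / 0.46)² = 25.39.
Round up to the next whole unit.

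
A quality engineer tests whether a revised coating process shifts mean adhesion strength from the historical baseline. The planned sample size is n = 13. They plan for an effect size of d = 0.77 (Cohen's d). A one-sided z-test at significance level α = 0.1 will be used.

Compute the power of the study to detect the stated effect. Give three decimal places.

Noncentrality parameter: δ = d·√n = 0.77 × √13 = 2.7763
One-sided α = 0.1 → critical value z_{0.1} = 1.282.
Power = P(Z > 1.282 − δ) = Φ(1.495) = 0.9325.

Power ≈ 0.933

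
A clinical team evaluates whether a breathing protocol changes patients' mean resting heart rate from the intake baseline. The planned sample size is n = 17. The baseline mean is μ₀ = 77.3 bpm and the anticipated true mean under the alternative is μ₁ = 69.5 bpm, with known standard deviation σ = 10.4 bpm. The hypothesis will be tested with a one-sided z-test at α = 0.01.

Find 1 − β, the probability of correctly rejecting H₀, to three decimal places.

Standardized effect: d = |μ₁ − μ₀| / σ = |69.5 − 77.3| / 10.4 = 0.7500
Noncentrality parameter: δ = d·√n = 0.7500 × √17 = 3.0923
Critical value for a one-sided test at α = 0.01: z_α = 2.326.
Power = P(Z > 2.326 − δ) = Φ(0.766) = 0.7782.

Power ≈ 0.778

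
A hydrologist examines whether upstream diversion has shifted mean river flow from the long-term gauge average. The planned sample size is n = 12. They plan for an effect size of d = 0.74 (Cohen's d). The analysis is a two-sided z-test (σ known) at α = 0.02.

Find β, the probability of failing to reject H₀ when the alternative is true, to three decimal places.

β ≈ 0.406

Noncentrality parameter: δ = d·√n = 0.74 × √12 = 2.5634
Critical value for a two-sided test at α = 0.02: z_{α/2} = 2.326.
Power = Φ(δ − 2.326) + Φ(−δ − 2.326) = Φ(0.237) + Φ(-4.890) = 0.5937 + 0.0000 = 0.5937.
Type II error: β = 1 − power = 1 − 0.5937 = 0.4063.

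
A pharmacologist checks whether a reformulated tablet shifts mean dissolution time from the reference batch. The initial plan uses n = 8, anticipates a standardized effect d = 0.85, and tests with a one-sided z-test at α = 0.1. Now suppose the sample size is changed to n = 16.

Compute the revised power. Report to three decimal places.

With n = 16: δ = d·√n = 0.85 × √16 = 3.4000. Critical value z_{0.1} = 1.282.
Revised power = Φ(δ − 1.282) = Φ(2.118) = 0.9829.

Power ≈ 0.983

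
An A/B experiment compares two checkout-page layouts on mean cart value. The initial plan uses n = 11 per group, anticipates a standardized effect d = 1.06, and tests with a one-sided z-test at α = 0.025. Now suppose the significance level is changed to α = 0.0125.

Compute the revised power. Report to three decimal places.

δ = d·√(n/2) = 1.06 × √(11/2) = 2.4859 (unchanged). New critical value: z_{0.0125} = 2.241.
Revised power = Φ(δ − 2.241) = Φ(0.245) = 0.5966.

Power ≈ 0.597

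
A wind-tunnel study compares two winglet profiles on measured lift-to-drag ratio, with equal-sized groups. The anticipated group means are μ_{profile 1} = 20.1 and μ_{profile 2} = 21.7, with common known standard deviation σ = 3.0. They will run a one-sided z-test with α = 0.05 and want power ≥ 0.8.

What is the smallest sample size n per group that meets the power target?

n = 44 per group

Standardized effect: d = |μ_{profile 1} − μ_{profile 2}| / σ = |20.1 − 21.7| / 3.0 = 0.5333
For power 0.8 need Φ(δ − z_{0.05}) = 0.8, so δ = z_{0.05} + z_{0.20} = 1.645 + 0.842 = 2.486.
δ = d·√(n/2) ⇒ n = 2(δ/d)² = 2 × (2.486 / 0.5333)² = 43.47.
Rounding up, n = 44 per group.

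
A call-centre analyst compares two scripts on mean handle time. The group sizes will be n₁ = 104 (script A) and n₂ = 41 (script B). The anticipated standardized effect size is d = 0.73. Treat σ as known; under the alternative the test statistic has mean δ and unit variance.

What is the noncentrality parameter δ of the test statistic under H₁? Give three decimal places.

δ ≈ 3.959

δ = d / √(1/n₁ + 1/n₂) = 0.73 / √(1/104 + 1/41) = 3.9587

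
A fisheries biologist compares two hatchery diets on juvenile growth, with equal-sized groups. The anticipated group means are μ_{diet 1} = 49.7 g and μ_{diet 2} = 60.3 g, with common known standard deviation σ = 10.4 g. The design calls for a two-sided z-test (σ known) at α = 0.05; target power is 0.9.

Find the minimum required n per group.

n = 21 per group

Standardized effect: d = |μ_{diet 1} − μ_{diet 2}| / σ = |49.7 − 60.3| / 10.4 = 1.0192
For power 0.9 need Φ(δ − z_{0.025}) = 0.9, so δ = z_{0.025} + z_{0.10} = 1.960 + 1.282 = 3.242.
(The Φ(−δ − z_{α/2}) term is vanishingly small for δ > 0 and is dropped in the standard sample-size formula.)
δ = d·√(n/2) ⇒ n = 2(δ/d)² = 2 × (3.242 / 1.0192)² = 20.23.
Round up to the next whole unit.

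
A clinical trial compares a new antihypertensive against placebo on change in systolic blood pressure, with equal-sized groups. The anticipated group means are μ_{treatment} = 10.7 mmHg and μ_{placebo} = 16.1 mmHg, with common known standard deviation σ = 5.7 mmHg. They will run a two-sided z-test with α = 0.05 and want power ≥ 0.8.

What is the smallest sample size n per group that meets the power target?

Standardized effect: d = |μ_{treatment} − μ_{placebo}| / σ = |10.7 − 16.1| / 5.7 = 0.9474
Set Φ(δ − 1.960) = 0.8; then δ − 1.960 = Φ⁻¹(0.8) = 0.842, giving δ = 2.802.
(For δ > 0 the lower-tail rejection region contributes negligibly to power, so the one-term inversion is standard.)
δ = d·√(n/2) ⇒ n = 2(δ/d)² = 2 × (2.802 / 0.9474)² = 17.49.
Round up to the next whole unit.

n = 18 per group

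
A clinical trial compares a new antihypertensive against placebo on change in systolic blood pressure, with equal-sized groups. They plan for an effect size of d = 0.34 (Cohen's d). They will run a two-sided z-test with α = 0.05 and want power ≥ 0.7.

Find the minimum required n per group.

n = 107 per group

For power 0.7 need Φ(δ − z_{0.025}) = 0.7, so δ = z_{0.025} + z_{0.30} = 1.960 + 0.524 = 2.484.
(Ignoring the negligible lower-tail rejection probability gives the usual closed-form inversion.)
δ = d·√(n/2) ⇒ n = 2(δ/d)² = 2 × (2.484 / 0.34)² = 106.78.
Rounding up, n = 107 per group.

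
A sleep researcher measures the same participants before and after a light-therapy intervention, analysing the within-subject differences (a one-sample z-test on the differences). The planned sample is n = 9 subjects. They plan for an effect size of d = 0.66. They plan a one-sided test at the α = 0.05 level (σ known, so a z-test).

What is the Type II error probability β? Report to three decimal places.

Noncentrality parameter: δ = d·√n = 0.66 × √9 = 1.9800
One-sided α = 0.05 → critical value z_{0.05} = 1.645.
Power = P(Z > 1.645 − δ) = Φ(0.335) = 0.6312.
Type II error: β = 1 − power = 1 − 0.6312 = 0.3688.

β ≈ 0.369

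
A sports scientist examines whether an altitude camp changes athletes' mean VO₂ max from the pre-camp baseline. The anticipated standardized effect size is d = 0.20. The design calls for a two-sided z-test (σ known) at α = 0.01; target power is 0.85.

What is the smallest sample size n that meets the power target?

n = 327

For power 0.85 need Φ(δ − z_{0.005}) = 0.85, so δ = z_{0.005} + z_{0.15} = 2.576 + 1.036 = 3.612.
(For δ > 0 the lower-tail rejection region contributes negligibly to power, so the one-term inversion is standard.)
δ = d·√n ⇒ n = (δ/d)² = (3.612 / 0.20)² = 326.21.
Round up to the next whole unit.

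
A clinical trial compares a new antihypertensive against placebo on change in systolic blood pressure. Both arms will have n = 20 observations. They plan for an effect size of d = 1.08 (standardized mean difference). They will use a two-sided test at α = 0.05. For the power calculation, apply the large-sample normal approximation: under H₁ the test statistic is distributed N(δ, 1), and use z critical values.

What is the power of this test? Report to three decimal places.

Noncentrality parameter: λ = d·√(n/2) = 1.08 × √(20/2) = 3.4153
Critical value for a two-sided test at α = 0.05: z_{α/2} = 1.960.
Power = Φ(λ − 1.960) + Φ(−λ − 1.960) = Φ(1.455) + Φ(-5.375) = 0.9272 + 0.0000 = 0.9272.

Power ≈ 0.927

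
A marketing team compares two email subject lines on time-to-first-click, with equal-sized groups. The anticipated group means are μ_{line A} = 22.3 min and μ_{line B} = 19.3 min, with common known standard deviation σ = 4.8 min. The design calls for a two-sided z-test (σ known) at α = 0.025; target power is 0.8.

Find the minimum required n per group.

Standardized effect: d = |μ_{line A} − μ_{line B}| / σ = |22.3 − 19.3| / 4.8 = 0.6250
For power 0.8 need Φ(δ − z_{0.0125}) = 0.8, so δ = z_{0.0125} + z_{0.20} = 2.241 + 0.842 = 3.083.
(The Φ(−δ − z_{α/2}) term is vanishingly small for δ > 0 and is dropped in the standard sample-size formula.)
δ = d·√(n/2) ⇒ n = 2(δ/d)² = 2 × (3.083 / 0.6250)² = 48.67.
Round up to the next whole unit.

n = 49 per group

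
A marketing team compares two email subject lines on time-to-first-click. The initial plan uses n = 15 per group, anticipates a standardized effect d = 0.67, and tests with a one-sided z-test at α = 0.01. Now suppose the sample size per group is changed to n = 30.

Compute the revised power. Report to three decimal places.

With n = 30 per group: δ = d·√(n/2) = 0.67 × √(30/2) = 2.5949. Critical value z_{0.01} = 2.326.
Revised power = Φ(δ − 2.326) = Φ(0.269) = 0.6059.

Power ≈ 0.606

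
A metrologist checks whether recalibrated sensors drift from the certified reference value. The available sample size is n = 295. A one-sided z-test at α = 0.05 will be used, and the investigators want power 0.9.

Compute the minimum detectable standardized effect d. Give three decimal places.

d ≈ 0.170

Required noncentrality: δ = z_{0.05} + z_{0.10} = 1.645 + 1.282 = 2.926.
δ = d·√n ⇒ d = δ/√n = 2.926/√295 = 0.1704.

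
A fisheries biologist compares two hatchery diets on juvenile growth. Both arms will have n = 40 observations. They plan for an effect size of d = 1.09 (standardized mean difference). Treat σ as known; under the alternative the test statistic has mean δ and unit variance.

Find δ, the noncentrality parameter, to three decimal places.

The noncentrality parameter scales effect size by the design's sample-size factor: δ = d·√(n/2) = 1.09 × √(40/2) = 4.8746

δ ≈ 4.875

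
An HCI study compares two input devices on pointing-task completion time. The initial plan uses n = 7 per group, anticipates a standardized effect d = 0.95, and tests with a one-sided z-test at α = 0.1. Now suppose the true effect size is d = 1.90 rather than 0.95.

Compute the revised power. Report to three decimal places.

With d = 1.90: δ = d·√(n/2) = 1.90 × √(7/2) = 3.5546. Critical value z_{0.1} = 1.282.
Revised power = P(Z > 1.282 − δ) = Φ(2.273) = 0.9885.

Power ≈ 0.988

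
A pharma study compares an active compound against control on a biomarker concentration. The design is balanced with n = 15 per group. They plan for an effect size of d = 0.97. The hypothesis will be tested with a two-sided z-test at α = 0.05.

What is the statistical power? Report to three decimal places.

Noncentrality parameter: δ = d·√(n/2) = 0.97 × √(15/2) = 2.6565
Two-sided α = 0.05 → critical value z_{0.025} = 1.960.
Power = Φ(δ − 1.960) + Φ(−δ − 1.960) = Φ(0.696) + Φ(-4.616) = 0.7569 + 0.0000 = 0.7569.

Power ≈ 0.757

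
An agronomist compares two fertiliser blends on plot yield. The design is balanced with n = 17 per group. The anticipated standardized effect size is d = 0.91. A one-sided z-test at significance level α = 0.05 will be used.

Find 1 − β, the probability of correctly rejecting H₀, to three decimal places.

Noncentrality parameter: δ = d·√(n/2) = 0.91 × √(17/2) = 2.6531
One-sided α = 0.05 → critical value z_{0.05} = 1.645.
Power = Φ(δ − 1.645) = Φ(1.008) = 0.8433.

Power ≈ 0.843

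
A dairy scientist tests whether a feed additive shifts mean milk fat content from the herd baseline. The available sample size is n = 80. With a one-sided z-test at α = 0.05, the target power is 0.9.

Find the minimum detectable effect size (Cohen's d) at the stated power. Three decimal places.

d ≈ 0.327

Required noncentrality: δ = z_{0.05} + z_{0.10} = 1.645 + 1.282 = 2.926.
δ = d·√n ⇒ d = δ/√n = 2.926/√80 = 0.3272.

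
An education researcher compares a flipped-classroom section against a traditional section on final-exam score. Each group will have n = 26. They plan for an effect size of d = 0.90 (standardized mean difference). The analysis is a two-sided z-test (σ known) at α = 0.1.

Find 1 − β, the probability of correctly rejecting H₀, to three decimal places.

Power ≈ 0.945

Noncentrality parameter: δ = d·√(n/2) = 0.90 × √(26/2) = 3.2450
Critical value for a two-sided test at α = 0.1: z_{α/2} = 1.645.
Power = Φ(δ − 1.645) + Φ(−δ − 1.645) = Φ(1.600) + Φ(-4.890) = 0.9452 + 0.0000 = 0.9452.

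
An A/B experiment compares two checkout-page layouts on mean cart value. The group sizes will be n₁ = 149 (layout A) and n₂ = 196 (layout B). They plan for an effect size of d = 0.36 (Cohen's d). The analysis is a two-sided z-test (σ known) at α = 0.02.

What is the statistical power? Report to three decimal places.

Noncentrality parameter: δ = d / √(1/n₁ + 1/n₂) = 0.36 / √(1/149 + 1/196) = 3.3122
Two-sided α = 0.02 → critical value z_{0.01} = 2.326.
Power = Φ(δ − 2.326) + Φ(−δ − 2.326) = Φ(0.986) + Φ(-5.639) = 0.8379 + 0.0000 = 0.8379.

Power ≈ 0.838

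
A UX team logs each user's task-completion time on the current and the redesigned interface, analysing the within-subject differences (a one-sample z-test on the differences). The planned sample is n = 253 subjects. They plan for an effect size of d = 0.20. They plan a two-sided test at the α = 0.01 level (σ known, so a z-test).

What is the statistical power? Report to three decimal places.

Power ≈ 0.728

Noncentrality parameter: δ = d·√n = 0.20 × √253 = 3.1812
Critical value for a two-sided test at α = 0.01: z_{α/2} = 2.576.
Power = Φ(δ − 2.576) + Φ(−δ − 2.576) = Φ(0.605) + Φ(-5.757) = 0.7275 + 0.0000 = 0.7275.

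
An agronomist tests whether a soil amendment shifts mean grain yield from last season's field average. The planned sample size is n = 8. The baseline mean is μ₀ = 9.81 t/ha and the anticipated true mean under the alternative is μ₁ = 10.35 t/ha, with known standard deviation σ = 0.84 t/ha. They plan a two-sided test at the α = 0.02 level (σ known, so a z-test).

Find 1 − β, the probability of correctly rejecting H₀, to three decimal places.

Power ≈ 0.306

Standardized effect: d = |μ₁ − μ₀| / σ = |10.35 − 9.81| / 0.84 = 0.6429
Noncentrality parameter: δ = d·√n = 0.6429 × √8 = 1.8183
Critical value for a two-sided test at α = 0.02: z_{α/2} = 2.326.
Power = Φ(δ − 2.326) + Φ(−δ − 2.326) = Φ(-0.508) + Φ(-4.145) = 0.3057 + 0.0000 = 0.3057.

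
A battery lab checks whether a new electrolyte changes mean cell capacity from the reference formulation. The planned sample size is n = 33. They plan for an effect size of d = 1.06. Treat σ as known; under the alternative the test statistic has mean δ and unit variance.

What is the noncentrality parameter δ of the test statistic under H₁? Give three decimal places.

The noncentrality parameter scales effect size by the design's sample-size factor: δ = d·√n = 1.06 × √33 = 6.0892

δ ≈ 6.089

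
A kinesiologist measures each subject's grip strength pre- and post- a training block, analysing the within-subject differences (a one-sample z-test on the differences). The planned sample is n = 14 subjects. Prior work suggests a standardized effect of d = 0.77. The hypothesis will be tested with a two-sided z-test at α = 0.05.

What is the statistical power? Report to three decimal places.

Noncentrality parameter: δ = d·√n = 0.77 × √14 = 2.8811
Critical value for a two-sided test at α = 0.05: z_{α/2} = 1.960.
Power = Φ(δ − 1.960) + Φ(−δ − 1.960) = Φ(0.921) + Φ(-4.841) = 0.8215 + 0.0000 = 0.8215.

Power ≈ 0.822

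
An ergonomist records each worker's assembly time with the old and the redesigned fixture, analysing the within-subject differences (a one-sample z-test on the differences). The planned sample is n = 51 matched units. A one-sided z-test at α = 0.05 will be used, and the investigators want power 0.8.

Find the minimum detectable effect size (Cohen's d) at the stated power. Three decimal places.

Need Φ(δ − 1.645) = 0.8, so δ = 1.645 + 0.842 = 2.486.
δ = d·√n ⇒ d = δ/√n = 2.486/√51 = 0.3482.

d ≈ 0.348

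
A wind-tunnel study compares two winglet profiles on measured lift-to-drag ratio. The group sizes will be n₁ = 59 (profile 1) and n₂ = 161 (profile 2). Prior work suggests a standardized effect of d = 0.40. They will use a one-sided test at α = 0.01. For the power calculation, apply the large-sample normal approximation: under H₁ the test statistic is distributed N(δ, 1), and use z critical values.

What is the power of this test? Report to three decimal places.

Noncentrality parameter: δ = d / √(1/n₁ + 1/n₂) = 0.40 / √(1/59 + 1/161) = 2.6284
One-sided α = 0.01 → critical value z_{0.01} = 2.326.
Power = Φ(δ − 2.326) = Φ(0.302) = 0.6187.

Power ≈ 0.619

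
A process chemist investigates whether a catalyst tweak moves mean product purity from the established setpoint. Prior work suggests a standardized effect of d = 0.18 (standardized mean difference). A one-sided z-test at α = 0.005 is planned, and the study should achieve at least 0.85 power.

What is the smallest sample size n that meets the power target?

n = 403

For power 0.85 need Φ(δ − z_{0.005}) = 0.85, so δ = z_{0.005} + z_{0.15} = 2.576 + 1.036 = 3.612.
δ = d·√n ⇒ n = (δ/d)² = (3.612 / 0.18)² = 402.73.
Rounding up, n = 403.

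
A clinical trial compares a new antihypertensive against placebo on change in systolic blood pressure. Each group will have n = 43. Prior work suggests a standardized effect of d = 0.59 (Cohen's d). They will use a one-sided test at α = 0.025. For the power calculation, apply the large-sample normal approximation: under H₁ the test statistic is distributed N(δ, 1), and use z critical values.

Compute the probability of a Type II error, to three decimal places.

β ≈ 0.219

Noncentrality parameter: δ = d·√(n/2) = 0.59 × √(43/2) = 2.7357
Critical value for a one-sided test at α = 0.025: z_α = 1.960.
Power = P(Z > 1.960 − δ) = Φ(0.776) = 0.7811.
Type II error: β = 1 − power = 1 − 0.7811 = 0.2189.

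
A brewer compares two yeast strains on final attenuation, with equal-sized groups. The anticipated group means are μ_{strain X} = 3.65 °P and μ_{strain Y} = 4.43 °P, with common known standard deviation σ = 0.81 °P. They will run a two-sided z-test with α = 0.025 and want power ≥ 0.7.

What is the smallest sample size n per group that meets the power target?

n = 17 per group

Standardized effect: d = |μ_{strain X} − μ_{strain Y}| / σ = |3.65 − 4.43| / 0.81 = 0.9630
Set Φ(δ − 2.241) = 0.7; then δ − 2.241 = Φ⁻¹(0.7) = 0.524, giving δ = 2.766.
(The Φ(−δ − z_{α/2}) term is vanishingly small for δ > 0 and is dropped in the standard sample-size formula.)
δ = d·√(n/2) ⇒ n = 2(δ/d)² = 2 × (2.766 / 0.9630)² = 16.50.
Rounding up, n = 17 per group.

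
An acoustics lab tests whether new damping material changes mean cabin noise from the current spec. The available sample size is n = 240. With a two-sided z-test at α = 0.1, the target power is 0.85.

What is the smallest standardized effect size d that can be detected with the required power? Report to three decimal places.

d ≈ 0.173

Need Φ(δ − 1.645) = 0.85, so δ = 1.645 + 1.036 = 2.681.
(The second rejection-region term Φ(−δ − z_{α/2}) is negligible and dropped.)
δ = d·√n ⇒ d = δ/√n = 2.681/√240 = 0.1731.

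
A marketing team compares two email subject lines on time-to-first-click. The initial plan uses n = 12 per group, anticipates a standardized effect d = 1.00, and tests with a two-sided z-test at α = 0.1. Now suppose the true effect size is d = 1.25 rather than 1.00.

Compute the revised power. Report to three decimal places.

Power ≈ 0.922

With d = 1.25: δ = d·√(n/2) = 1.25 × √(12/2) = 3.0619. Critical value z_{0.05} = 1.645.
Revised power = Φ(δ − 1.645) + Φ(−δ − 1.645) = Φ(1.417) + Φ(-4.707) = 0.9218 + 0.0000 = 0.9218.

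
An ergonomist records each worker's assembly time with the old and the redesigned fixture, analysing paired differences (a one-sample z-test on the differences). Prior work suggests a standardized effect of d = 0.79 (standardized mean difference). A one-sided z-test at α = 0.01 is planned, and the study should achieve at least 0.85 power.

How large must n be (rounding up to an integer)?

Set Φ(δ − 2.326) = 0.85; then δ − 2.326 = Φ⁻¹(0.85) = 1.036, giving δ = 3.363.
δ = d·√n ⇒ n = (δ/d)² = (3.363 / 0.79)² = 18.12.
Rounding up, n = 19.

n = 19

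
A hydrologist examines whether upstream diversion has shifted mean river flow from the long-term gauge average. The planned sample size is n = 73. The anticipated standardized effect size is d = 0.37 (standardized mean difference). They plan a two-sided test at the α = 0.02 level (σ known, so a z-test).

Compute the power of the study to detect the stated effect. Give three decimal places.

Noncentrality parameter: δ = d·√n = 0.37 × √73 = 3.1613
Critical value for a two-sided test at α = 0.02: z_{α/2} = 2.326.
Power = Φ(δ − 2.326) + Φ(−δ − 2.326) = Φ(0.835) + Φ(-5.488) = 0.7981 + 0.0000 = 0.7981.

Power ≈ 0.798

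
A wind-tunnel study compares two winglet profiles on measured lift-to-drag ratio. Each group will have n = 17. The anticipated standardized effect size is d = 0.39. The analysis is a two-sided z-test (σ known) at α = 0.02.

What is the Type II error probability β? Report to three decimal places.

Noncentrality parameter: δ = d·√(n/2) = 0.39 × √(17/2) = 1.1370
Two-sided α = 0.02 → critical value z_{0.01} = 2.326.
Power = Φ(δ − 2.326) + Φ(−δ − 2.326) = Φ(-1.189) + Φ(-3.463) = 0.1172 + 0.0003 = 0.1174.
Type II error: β = 1 − power = 1 − 0.1174 = 0.8826.

β ≈ 0.883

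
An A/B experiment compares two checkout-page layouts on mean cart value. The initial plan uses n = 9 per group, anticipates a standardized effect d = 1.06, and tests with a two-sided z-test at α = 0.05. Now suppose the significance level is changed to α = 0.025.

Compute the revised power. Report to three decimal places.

Power ≈ 0.503

δ = d·√(n/2) = 1.06 × √(9/2) = 2.2486 (unchanged). New critical value: z_{0.0125} = 2.241.
Revised power = Φ(δ − 2.241) + Φ(−δ − 2.241) = Φ(0.007) + Φ(-4.490) = 0.5029 + 0.0000 = 0.5029.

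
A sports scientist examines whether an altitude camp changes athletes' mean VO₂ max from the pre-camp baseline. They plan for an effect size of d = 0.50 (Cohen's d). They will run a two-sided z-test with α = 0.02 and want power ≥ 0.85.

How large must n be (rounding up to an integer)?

n = 46

Set Φ(δ − 2.326) = 0.85; then δ − 2.326 = Φ⁻¹(0.85) = 1.036, giving δ = 3.363.
(The Φ(−δ − z_{α/2}) term is vanishingly small for δ > 0 and is dropped in the standard sample-size formula.)
δ = d·√n ⇒ n = (δ/d)² = (3.363 / 0.50)² = 45.23.
Rounding up, n = 46.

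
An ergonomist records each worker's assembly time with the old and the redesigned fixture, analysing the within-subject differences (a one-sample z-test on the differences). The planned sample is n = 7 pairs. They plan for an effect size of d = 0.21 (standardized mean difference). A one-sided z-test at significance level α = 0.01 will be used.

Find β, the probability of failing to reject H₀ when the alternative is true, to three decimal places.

β ≈ 0.962

Noncentrality parameter: δ = d·√n = 0.21 × √7 = 0.5556
One-sided α = 0.01 → critical value z_{0.01} = 2.326.
Power = Φ(δ − 2.326) = Φ(-1.771) = 0.0383.
Type II error: β = 1 − power = 1 − 0.0383 = 0.9617.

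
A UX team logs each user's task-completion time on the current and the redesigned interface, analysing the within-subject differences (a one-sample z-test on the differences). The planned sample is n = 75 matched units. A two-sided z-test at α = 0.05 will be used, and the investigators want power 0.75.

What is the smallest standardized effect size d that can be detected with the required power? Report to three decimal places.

d ≈ 0.304

Need Φ(δ − 1.960) = 0.75, so δ = 1.960 + 0.674 = 2.634.
(Lower-tail contribution to power is negligible for δ > 0.)
δ = d·√n ⇒ d = δ/√n = 2.634/√75 = 0.3042.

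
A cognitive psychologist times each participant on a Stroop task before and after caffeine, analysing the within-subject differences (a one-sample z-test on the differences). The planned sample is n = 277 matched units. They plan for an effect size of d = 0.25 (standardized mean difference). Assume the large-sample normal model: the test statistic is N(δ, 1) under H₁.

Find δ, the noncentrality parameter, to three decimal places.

δ ≈ 4.161

The noncentrality parameter scales effect size by the design's sample-size factor: δ = d·√n = 0.25 × √277 = 4.1608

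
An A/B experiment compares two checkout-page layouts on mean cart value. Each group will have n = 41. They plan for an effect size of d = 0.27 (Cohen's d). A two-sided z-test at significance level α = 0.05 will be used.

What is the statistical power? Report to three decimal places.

Noncentrality parameter: δ = d·√(n/2) = 0.27 × √(41/2) = 1.2225
Two-sided α = 0.05 → critical value z_{0.025} = 1.960.
Power = Φ(δ − 1.960) + Φ(−δ − 1.960) = Φ(-0.737) + Φ(-3.182) = 0.2304 + 0.0007 = 0.2311.

Power ≈ 0.231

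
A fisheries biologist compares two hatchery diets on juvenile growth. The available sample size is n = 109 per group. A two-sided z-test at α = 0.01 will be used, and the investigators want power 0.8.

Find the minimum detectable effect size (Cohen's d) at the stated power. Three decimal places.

Required noncentrality: δ = z_{0.005} + z_{0.20} = 2.576 + 0.842 = 3.417.
(Lower-tail contribution to power is negligible for δ > 0.)
δ = d·√(n/2) ⇒ d = δ/√(n/2) = 3.417/√(109/2) = 0.4629.

d ≈ 0.463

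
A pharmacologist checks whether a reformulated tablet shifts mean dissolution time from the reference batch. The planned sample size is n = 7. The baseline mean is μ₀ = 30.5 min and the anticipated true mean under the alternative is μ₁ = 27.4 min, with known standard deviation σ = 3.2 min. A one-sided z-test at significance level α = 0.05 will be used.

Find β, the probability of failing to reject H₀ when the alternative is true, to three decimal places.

β ≈ 0.179

Standardized effect: d = |μ₁ − μ₀| / σ = |27.4 − 30.5| / 3.2 = 0.9688
Noncentrality parameter: δ = d·√n = 0.9688 × √7 = 2.5631
One-sided α = 0.05 → critical value z_{0.05} = 1.645.
Power = P(Z > 1.645 − δ) = Φ(0.918) = 0.8207.
Type II error: β = 1 − power = 1 − 0.8207 = 0.1793.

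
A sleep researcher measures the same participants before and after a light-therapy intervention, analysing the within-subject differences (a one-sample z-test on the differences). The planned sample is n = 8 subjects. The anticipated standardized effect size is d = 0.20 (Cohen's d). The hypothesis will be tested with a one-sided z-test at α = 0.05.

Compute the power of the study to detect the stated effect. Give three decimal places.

Power ≈ 0.140

Noncentrality parameter: δ = d·√n = 0.20 × √8 = 0.5657
One-sided α = 0.05 → critical value z_{0.05} = 1.645.
Power = P(Z > 1.645 − δ) = Φ(-1.079) = 0.1403.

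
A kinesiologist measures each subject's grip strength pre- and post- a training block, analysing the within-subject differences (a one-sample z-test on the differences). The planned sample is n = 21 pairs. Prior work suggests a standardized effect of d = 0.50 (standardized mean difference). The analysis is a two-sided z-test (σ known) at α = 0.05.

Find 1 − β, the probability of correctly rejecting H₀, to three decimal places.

Power ≈ 0.630

Noncentrality parameter: δ = d·√n = 0.50 × √21 = 2.2913
Critical value for a two-sided test at α = 0.05: z_{α/2} = 1.960.
Power = Φ(δ − 1.960) + Φ(−δ − 1.960) = Φ(0.331) + Φ(-4.251) = 0.6298 + 0.0000 = 0.6298.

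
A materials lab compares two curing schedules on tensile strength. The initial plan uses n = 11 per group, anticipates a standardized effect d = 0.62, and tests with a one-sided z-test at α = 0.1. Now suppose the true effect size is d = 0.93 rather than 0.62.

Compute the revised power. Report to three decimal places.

Power ≈ 0.816

With d = 0.93: δ = d·√(n/2) = 0.93 × √(11/2) = 2.1810. Critical value z_{0.1} = 1.282.
Revised power = Φ(δ − 1.282) = Φ(0.899) = 0.8158.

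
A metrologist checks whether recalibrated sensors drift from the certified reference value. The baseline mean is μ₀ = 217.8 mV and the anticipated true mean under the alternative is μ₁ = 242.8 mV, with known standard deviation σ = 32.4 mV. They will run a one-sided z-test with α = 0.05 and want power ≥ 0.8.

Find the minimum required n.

Standardized effect: d = |μ₁ − μ₀| / σ = |242.8 − 217.8| / 32.4 = 0.7716
Set Φ(δ − 1.645) = 0.8; then δ − 1.645 = Φ⁻¹(0.8) = 0.842, giving δ = 2.486.
δ = d·√n ⇒ n = (δ/d)² = (2.486 / 0.7716)² = 10.38.
Round up to the next whole unit.

n = 11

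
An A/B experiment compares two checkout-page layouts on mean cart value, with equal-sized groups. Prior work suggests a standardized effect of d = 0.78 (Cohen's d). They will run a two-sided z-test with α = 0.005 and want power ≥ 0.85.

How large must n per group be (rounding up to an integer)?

Set Φ(δ − 2.807) = 0.85; then δ − 2.807 = Φ⁻¹(0.85) = 1.036, giving δ = 3.843.
(For δ > 0 the lower-tail rejection region contributes negligibly to power, so the one-term inversion is standard.)
δ = d·√(n/2) ⇒ n = 2(δ/d)² = 2 × (3.843 / 0.78)² = 48.56.
Rounding up, n = 49 per group.

n = 49 per group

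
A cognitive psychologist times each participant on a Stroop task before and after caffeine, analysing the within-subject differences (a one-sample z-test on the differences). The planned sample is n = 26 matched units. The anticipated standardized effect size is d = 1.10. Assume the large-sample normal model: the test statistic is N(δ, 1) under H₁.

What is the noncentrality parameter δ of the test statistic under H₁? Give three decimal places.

δ = d·√n = 1.10 × √26 = 5.6089

δ ≈ 5.609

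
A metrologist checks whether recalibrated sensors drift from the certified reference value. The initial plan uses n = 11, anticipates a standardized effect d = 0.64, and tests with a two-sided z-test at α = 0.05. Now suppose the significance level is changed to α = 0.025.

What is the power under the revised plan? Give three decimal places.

Power ≈ 0.453

δ = d·√n = 0.64 × √11 = 2.1226 (unchanged). New critical value: z_{0.0125} = 2.241.
Revised power = Φ(δ − 2.241) + Φ(−δ − 2.241) = Φ(-0.119) + Φ(-4.364) = 0.4527 + 0.0000 = 0.4527.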